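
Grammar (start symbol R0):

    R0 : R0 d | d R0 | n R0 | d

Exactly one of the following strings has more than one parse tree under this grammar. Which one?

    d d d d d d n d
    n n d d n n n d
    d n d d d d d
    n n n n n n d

d d d d d d n d: 1 tree
n n d d n n n d: 1 tree
d n d d d d d: 57 trees
n n n n n n d: 1 tree

d n d d d d d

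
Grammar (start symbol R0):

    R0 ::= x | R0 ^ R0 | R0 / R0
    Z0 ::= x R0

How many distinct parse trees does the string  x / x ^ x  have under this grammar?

2

Parse trees for x / x ^ x:
  [R0 [R0 [R0 x] / [R0 x]] ^ [R0 x]]
  [R0 [R0 x] / [R0 [R0 x] ^ [R0 x]]]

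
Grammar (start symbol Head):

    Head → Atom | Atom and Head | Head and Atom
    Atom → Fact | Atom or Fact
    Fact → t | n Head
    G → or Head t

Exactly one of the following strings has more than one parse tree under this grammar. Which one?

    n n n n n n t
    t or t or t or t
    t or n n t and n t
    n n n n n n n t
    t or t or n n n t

t or n n t and n t

n n n n n n t: 1 tree
t or t or t or t: 1 tree
t or n n t and n t: 6 trees
n n n n n n n t: 1 tree
t or t or n n n t: 1 tree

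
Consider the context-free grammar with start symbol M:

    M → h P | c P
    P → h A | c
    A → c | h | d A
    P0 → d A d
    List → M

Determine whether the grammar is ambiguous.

Only M, P, A are reachable from M; ignoring the rest: Restricted to the reachable nonterminals, every rule has the form A → t or A → t B, and no two rules for the same A share a first terminal. The grammar encodes a DFA — one run per string.

Unambiguous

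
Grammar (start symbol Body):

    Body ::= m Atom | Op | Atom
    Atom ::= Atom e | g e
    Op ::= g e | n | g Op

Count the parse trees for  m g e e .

Parse trees for m g e e:
  [Body m [Atom [Atom g e] e]]

1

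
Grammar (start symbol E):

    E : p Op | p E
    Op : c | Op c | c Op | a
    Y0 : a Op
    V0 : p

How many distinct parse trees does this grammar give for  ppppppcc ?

2

Parse trees for ppppppcc:
  [E p [E p [E p [E p [E p [E p [Op [Op c] c]]]]]]]
  [E p [E p [E p [E p [E p [E p [Op c [Op c]]]]]]]]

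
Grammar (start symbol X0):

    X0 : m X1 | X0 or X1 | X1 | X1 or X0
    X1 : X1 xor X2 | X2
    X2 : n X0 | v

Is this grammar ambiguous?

Ambiguous

Witness: v or v

Derivation 1: X0 ⇒ X0 or X1 ⇒ X1 or X1 ⇒ X2 or X1 ⇒ v or X1 ⇒ v or X2 ⇒ v or v
Derivation 2: X0 ⇒ X1 or X0 ⇒ X2 or X0 ⇒ v or X0 ⇒ v or X1 ⇒ v or X2 ⇒ v or v

Two distinct leftmost derivations for the same string.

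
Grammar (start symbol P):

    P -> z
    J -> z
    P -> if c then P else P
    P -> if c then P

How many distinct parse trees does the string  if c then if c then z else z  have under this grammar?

Parse trees for if c then if c then z else z:
  [P if c then [P if c then [P z]] else [P z]]
  [P if c then [P if c then [P z] else [P z]]]

2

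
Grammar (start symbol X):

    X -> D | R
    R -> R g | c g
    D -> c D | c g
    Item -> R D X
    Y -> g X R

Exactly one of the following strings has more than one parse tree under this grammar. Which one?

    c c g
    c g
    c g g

c g

c c g: 1 tree
c g: 2 trees
c g g: 1 tree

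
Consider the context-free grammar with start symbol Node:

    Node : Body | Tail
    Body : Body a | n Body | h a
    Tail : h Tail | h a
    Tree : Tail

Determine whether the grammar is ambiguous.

Witness: h a

Derivation 1: Node ⇒ Body ⇒ h a
Derivation 2: Node ⇒ Tail ⇒ h a

Two distinct leftmost derivations for the same string.

Ambiguous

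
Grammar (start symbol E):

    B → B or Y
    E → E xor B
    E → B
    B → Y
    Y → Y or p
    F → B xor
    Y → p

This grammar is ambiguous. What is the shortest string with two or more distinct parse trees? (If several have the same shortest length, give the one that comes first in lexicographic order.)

p or p

length 1: no string has ≥2 trees
length 3: p or p has 2 parse trees

Two derivations of p or p:
  E ⇒ B ⇒ B or Y ⇒ Y or Y ⇒ p or Y ⇒ p or p
  E ⇒ B ⇒ Y ⇒ Y or p ⇒ p or p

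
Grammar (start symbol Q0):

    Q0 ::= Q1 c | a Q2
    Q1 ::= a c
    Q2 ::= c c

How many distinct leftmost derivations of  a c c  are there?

Parse trees for a c c:
  [Q0 [Q1 a c] c]
  [Q0 a [Q2 c c]]

2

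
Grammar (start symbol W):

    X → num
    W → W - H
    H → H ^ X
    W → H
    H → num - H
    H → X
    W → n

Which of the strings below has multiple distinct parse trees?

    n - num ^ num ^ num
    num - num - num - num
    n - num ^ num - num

num - num - num - num

n - num ^ num ^ num: 1 tree
num - num - num - num: 8 trees
n - num ^ num - num: 1 tree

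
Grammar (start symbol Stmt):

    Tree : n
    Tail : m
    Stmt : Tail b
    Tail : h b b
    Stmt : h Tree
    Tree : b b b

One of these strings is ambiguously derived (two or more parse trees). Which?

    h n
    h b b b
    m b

h b b b

h n: 1 tree
h b b b: 2 trees
m b: 1 tree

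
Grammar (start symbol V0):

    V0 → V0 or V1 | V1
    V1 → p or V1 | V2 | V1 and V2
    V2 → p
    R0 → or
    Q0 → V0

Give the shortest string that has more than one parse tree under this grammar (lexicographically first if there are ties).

length 1: no string has ≥2 trees
length 3: p or p has 2 parse trees

Two derivations of p or p:
  V0 ⇒ V0 or V1 ⇒ V1 or V1 ⇒ V2 or V1 ⇒ p or V1 ⇒ p or V2 ⇒ p or p
  V0 ⇒ V1 ⇒ p or V1 ⇒ p or V2 ⇒ p or p

p or p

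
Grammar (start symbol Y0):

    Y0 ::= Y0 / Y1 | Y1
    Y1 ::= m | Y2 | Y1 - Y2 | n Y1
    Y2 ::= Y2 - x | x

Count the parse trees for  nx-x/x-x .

6

Parse trees for nx-x/x-x:
  [Y0 [Y0 [Y1 [Y1 n [Y1 [Y2 x]]] - [Y2 x]]] / [Y1 [Y2 [Y2 x] - x]]]
  [Y0 [Y0 [Y1 [Y1 n [Y1 [Y2 x]]] - [Y2 x]]] / [Y1 [Y1 [Y2 x]] - [Y2 x]]]
  [Y0 [Y0 [Y1 n [Y1 [Y2 [Y2 x] - x]]]] / [Y1 [Y2 [Y2 x] - x]]]
  [Y0 [Y0 [Y1 n [Y1 [Y2 [Y2 x] - x]]]] / [Y1 [Y1 [Y2 x]] - [Y2 x]]]
  [Y0 [Y0 [Y1 n [Y1 [Y1 [Y2 x]] - [Y2 x]]]] / [Y1 [Y2 [Y2 x] - x]]]
  [Y0 [Y0 [Y1 n [Y1 [Y1 [Y2 x]] - [Y2 x]]]] / [Y1 [Y1 [Y2 x]] - [Y2 x]]]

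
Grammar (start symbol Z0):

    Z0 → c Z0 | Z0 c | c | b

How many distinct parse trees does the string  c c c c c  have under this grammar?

16

Parse trees for c c c c c (showing first 6 of 16):
  [Z0 c [Z0 c [Z0 c [Z0 c [Z0 c]]]]]
  [Z0 c [Z0 c [Z0 c [Z0 [Z0 c] c]]]]
  [Z0 c [Z0 c [Z0 [Z0 c [Z0 c]] c]]]
  [Z0 c [Z0 c [Z0 [Z0 [Z0 c] c] c]]]
  [Z0 c [Z0 [Z0 c [Z0 c [Z0 c]]] c]]
  [Z0 c [Z0 [Z0 c [Z0 [Z0 c] c]] c]]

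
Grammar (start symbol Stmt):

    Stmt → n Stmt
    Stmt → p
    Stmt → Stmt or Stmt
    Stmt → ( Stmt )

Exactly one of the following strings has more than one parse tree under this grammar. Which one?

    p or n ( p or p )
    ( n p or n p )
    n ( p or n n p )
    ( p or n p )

p or n ( p or p ): 1 tree
( n p or n p ): 2 trees
n ( p or n n p ): 1 tree
( p or n p ): 1 tree

( n p or n p )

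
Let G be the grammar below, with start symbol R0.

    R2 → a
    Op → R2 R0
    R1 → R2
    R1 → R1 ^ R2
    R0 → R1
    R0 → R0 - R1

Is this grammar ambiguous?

Unambiguous

Only R0, R1, R2 are reachable from R0; ignoring the rest: This is a standard precedence ladder (R0 over R1 over R2), with each level left-recursive on its own operator ('-' at R0, '^' at R1). That structure is LR(1), hence unambiguous.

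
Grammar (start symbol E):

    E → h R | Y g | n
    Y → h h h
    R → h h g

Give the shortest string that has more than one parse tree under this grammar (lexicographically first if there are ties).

h h h g

length 1: no string has ≥2 trees
length 4: h h h g has 2 parse trees

Two derivations of h h h g:
  E ⇒ h R ⇒ h h h g
  E ⇒ Y g ⇒ h h h g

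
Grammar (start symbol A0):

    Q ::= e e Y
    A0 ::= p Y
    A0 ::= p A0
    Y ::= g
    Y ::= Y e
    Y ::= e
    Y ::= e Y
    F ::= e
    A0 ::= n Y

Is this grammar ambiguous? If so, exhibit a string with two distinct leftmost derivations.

Ambiguous

Witness: n e e

Derivation 1: A0 ⇒ n Y ⇒ n Y e ⇒ n e e
Derivation 2: A0 ⇒ n Y ⇒ n e Y ⇒ n e e

Two distinct leftmost derivations for the same string.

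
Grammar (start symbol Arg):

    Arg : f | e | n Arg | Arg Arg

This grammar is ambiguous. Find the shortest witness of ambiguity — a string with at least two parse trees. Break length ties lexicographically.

length 1: no string has ≥2 trees
length 2: no string has ≥2 trees
length 3: e e e has 2 parse trees

Two derivations of e e e:
  Arg ⇒ Arg Arg ⇒ e Arg ⇒ e Arg Arg ⇒ e e Arg ⇒ e e e
  Arg ⇒ Arg Arg ⇒ Arg Arg Arg ⇒ e Arg Arg ⇒ e e Arg ⇒ e e e

e e e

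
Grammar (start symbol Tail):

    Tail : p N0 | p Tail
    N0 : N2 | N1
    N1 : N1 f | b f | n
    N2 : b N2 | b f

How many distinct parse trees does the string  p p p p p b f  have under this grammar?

2

Parse trees for p p p p p b f:
  [Tail p [Tail p [Tail p [Tail p [Tail p [N0 [N2 b f]]]]]]]
  [Tail p [Tail p [Tail p [Tail p [Tail p [N0 [N1 b f]]]]]]]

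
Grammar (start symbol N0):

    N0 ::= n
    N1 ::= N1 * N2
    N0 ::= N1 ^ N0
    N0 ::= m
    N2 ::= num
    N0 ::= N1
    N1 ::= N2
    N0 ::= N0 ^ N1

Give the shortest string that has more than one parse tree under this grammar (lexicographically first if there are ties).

length 1: no string has ≥2 trees
length 3: num ^ num has 2 parse trees

Two derivations of num ^ num:
  N0 ⇒ N1 ^ N0 ⇒ N2 ^ N0 ⇒ num ^ N0 ⇒ num ^ N1 ⇒ num ^ N2 ⇒ num ^ num
  N0 ⇒ N0 ^ N1 ⇒ N1 ^ N1 ⇒ N2 ^ N1 ⇒ num ^ N1 ⇒ num ^ N2 ⇒ num ^ num

num ^ num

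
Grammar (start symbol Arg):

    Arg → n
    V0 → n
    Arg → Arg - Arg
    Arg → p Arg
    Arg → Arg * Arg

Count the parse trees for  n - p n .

Parse trees for n - p n:
  [Arg [Arg n] - [Arg p [Arg n]]]

1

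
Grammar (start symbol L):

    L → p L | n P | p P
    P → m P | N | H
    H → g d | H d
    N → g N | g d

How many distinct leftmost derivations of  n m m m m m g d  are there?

2

Parse trees for n m m m m m g d:
  [L n [P m [P m [P m [P m [P m [P [N g d]]]]]]]]
  [L n [P m [P m [P m [P m [P m [P [H g d]]]]]]]]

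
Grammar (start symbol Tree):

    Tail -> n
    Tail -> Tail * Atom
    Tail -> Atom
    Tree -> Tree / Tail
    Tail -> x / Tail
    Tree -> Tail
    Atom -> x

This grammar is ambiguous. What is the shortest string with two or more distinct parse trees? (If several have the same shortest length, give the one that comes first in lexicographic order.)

length 1: no string has ≥2 trees
length 3: x / n has 2 parse trees

Two derivations of x / n:
  Tree ⇒ Tree / Tail ⇒ Tail / Tail ⇒ Atom / Tail ⇒ x / Tail ⇒ x / n
  Tree ⇒ Tail ⇒ x / Tail ⇒ x / n

x / n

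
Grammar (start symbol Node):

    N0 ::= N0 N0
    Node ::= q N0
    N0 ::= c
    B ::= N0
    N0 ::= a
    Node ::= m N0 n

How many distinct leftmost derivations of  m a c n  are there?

1

Parse trees for m a c n:
  [Node m [N0 [N0 a] [N0 c]] n]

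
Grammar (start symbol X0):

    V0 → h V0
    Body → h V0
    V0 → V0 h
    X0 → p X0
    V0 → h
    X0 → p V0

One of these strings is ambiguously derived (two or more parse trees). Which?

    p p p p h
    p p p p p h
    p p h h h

p p p p h: 1 tree
p p p p p h: 1 tree
p p h h h: 4 trees

p p h h h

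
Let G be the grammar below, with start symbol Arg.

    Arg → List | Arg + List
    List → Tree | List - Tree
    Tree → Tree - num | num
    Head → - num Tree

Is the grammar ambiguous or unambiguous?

Ambiguous

Witness: num - num

Derivation 1: Arg ⇒ List ⇒ Tree ⇒ Tree - num ⇒ num - num
Derivation 2: Arg ⇒ List ⇒ List - Tree ⇒ Tree - Tree ⇒ num - Tree ⇒ num - num

Two distinct leftmost derivations for the same string.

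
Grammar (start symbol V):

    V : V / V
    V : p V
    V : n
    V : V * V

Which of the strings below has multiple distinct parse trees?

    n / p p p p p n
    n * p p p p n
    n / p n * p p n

n / p n * p p n

n / p p p p p n: 1 tree
n * p p p p n: 1 tree
n / p n * p p n: 3 trees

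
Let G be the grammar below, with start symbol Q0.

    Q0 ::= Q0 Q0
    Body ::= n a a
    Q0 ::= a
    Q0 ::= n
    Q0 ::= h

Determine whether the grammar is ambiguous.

Ambiguous

Witness: a a a

Derivation 1: Q0 ⇒ Q0 Q0 ⇒ Q0 Q0 Q0 ⇒ a Q0 Q0 ⇒ a a Q0 ⇒ a a a
Derivation 2: Q0 ⇒ Q0 Q0 ⇒ a Q0 ⇒ a Q0 Q0 ⇒ a a Q0 ⇒ a a a

Two distinct leftmost derivations for the same string.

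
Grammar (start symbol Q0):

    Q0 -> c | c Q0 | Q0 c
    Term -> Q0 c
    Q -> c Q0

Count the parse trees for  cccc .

Parse trees for cccc:
  [Q0 c [Q0 c [Q0 c [Q0 c]]]]
  [Q0 c [Q0 c [Q0 [Q0 c] c]]]
  [Q0 c [Q0 [Q0 c [Q0 c]] c]]
  [Q0 c [Q0 [Q0 [Q0 c] c] c]]
  [Q0 [Q0 c [Q0 c [Q0 c]]] c]
  [Q0 [Q0 c [Q0 [Q0 c] c]] c]
  [Q0 [Q0 [Q0 c [Q0 c]] c] c]
  [Q0 [Q0 [Q0 [Q0 c] c] c] c]

8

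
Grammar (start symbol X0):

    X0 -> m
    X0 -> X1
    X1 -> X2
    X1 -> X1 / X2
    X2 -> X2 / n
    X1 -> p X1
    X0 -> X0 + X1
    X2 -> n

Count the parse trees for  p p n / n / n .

Parse trees for p p n / n / n (showing first 6 of 13):
  [X0 [X1 [X1 p [X1 p [X1 [X2 n]]]] / [X2 [X2 n] / n]]]
  [X0 [X1 [X1 [X1 p [X1 p [X1 [X2 n]]]] / [X2 n]] / [X2 n]]]
  [X0 [X1 [X1 p [X1 [X1 p [X1 [X2 n]]] / [X2 n]]] / [X2 n]]]
  [X0 [X1 [X1 p [X1 p [X1 [X2 [X2 n] / n]]]] / [X2 n]]]
  [X0 [X1 [X1 p [X1 p [X1 [X1 [X2 n]] / [X2 n]]]] / [X2 n]]]
  [X0 [X1 p [X1 [X1 p [X1 [X2 n]]] / [X2 [X2 n] / n]]]]

13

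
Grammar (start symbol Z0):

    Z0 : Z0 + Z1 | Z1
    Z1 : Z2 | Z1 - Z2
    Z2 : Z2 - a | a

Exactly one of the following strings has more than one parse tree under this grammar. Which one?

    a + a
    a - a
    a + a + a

a + a: 1 tree
a - a: 2 trees
a + a + a: 1 tree

a - a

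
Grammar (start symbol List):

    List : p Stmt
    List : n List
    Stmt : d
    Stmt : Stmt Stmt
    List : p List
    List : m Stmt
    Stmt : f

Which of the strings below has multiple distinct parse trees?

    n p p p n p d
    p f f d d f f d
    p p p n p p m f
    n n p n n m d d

p f f d d f f d

n p p p n p d: 1 tree
p f f d d f f d: 132 trees
p p p n p p m f: 1 tree
n n p n n m d d: 1 tree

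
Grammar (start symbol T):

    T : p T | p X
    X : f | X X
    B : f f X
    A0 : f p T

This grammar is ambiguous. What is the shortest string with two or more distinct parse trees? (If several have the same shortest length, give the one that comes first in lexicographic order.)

length 2: no string has ≥2 trees
length 3: no string has ≥2 trees
length 4: p f f f has 2 parse trees

Two derivations of p f f f:
  T ⇒ p X ⇒ p X X ⇒ p f X ⇒ p f X X ⇒ p f f X ⇒ p f f f
  T ⇒ p X ⇒ p X X ⇒ p X X X ⇒ p f X X ⇒ p f f X ⇒ p f f f

p f f f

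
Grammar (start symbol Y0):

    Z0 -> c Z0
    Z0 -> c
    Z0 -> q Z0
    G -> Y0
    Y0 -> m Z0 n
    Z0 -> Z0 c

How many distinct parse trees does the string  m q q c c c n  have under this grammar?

Parse trees for m q q c c c n (showing first 6 of 11):
  [Y0 m [Z0 q [Z0 q [Z0 c [Z0 c [Z0 c]]]]] n]
  [Y0 m [Z0 q [Z0 q [Z0 c [Z0 [Z0 c] c]]]] n]
  [Y0 m [Z0 q [Z0 q [Z0 [Z0 c [Z0 c]] c]]] n]
  [Y0 m [Z0 q [Z0 q [Z0 [Z0 [Z0 c] c] c]]] n]
  [Y0 m [Z0 q [Z0 [Z0 q [Z0 c [Z0 c]]] c]] n]
  [Y0 m [Z0 q [Z0 [Z0 q [Z0 [Z0 c] c]] c]] n]

11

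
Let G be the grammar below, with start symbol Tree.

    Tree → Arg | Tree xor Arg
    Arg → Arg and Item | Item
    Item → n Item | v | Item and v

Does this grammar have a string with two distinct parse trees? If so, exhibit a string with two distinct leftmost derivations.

Ambiguous

Witness: v and v

Derivation 1: Tree ⇒ Arg ⇒ Arg and Item ⇒ Item and Item ⇒ v and Item ⇒ v and v
Derivation 2: Tree ⇒ Arg ⇒ Item ⇒ Item and v ⇒ v and v

Two distinct leftmost derivations for the same string.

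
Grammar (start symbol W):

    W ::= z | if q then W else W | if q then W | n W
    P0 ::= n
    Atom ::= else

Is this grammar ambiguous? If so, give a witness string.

Ambiguous

Witness: if q then if q then z else z

Derivation 1: W ⇒ if q then W else W ⇒ if q then if q then W else W ⇒ if q then if q then z else W ⇒ if q then if q then z else z
Derivation 2: W ⇒ if q then W ⇒ if q then if q then W else W ⇒ if q then if q then z else W ⇒ if q then if q then z else z

Two distinct leftmost derivations for the same string.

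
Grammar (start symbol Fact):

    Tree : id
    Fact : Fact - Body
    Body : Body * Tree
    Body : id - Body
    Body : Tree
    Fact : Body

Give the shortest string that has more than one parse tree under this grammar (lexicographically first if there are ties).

id - id

length 1: no string has ≥2 trees
length 3: id - id has 2 parse trees

Two derivations of id - id:
  Fact ⇒ Fact - Body ⇒ Body - Body ⇒ Tree - Body ⇒ id - Body ⇒ id - Tree ⇒ id - id
  Fact ⇒ Body ⇒ id - Body ⇒ id - Tree ⇒ id - id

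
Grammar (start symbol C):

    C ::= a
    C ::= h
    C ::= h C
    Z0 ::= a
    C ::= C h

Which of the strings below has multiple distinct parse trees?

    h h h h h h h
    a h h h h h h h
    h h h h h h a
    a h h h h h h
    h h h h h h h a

h h h h h h h

h h h h h h h: 64 trees
a h h h h h h h: 1 tree
h h h h h h a: 1 tree
a h h h h h h: 1 tree
h h h h h h h a: 1 tree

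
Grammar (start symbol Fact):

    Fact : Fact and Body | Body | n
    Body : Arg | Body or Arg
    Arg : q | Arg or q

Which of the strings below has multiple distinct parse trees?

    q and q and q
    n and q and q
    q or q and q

q or q and q

q and q and q: 1 tree
n and q and q: 1 tree
q or q and q: 2 trees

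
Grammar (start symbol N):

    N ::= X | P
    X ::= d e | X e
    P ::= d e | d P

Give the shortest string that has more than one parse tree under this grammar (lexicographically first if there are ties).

d e

length 2: d e has 2 parse trees

Two derivations of d e:
  N ⇒ X ⇒ d e
  N ⇒ P ⇒ d e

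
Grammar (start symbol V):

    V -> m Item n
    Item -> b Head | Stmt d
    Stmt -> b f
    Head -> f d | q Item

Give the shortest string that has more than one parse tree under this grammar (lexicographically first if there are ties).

m b f d n

length 5: m b f d n has 2 parse trees

Two derivations of m b f d n:
  V ⇒ m Item n ⇒ m b Head n ⇒ m b f d n
  V ⇒ m Item n ⇒ m Stmt d n ⇒ m b f d n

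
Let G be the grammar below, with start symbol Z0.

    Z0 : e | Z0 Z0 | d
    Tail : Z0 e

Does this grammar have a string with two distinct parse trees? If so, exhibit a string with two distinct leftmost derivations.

Witness: d d d

Derivation 1: Z0 ⇒ Z0 Z0 ⇒ Z0 Z0 Z0 ⇒ d Z0 Z0 ⇒ d d Z0 ⇒ d d d
Derivation 2: Z0 ⇒ Z0 Z0 ⇒ d Z0 ⇒ d Z0 Z0 ⇒ d d Z0 ⇒ d d d

Two distinct leftmost derivations for the same string.

Ambiguous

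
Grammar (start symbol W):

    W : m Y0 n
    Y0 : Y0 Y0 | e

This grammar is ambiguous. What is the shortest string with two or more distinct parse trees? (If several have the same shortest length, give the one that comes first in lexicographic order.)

m e e e n

length 3: no string has ≥2 trees
length 4: no string has ≥2 trees
length 5: m e e e n has 2 parse trees

Two derivations of m e e e n:
  W ⇒ m Y0 n ⇒ m Y0 Y0 n ⇒ m Y0 Y0 Y0 n ⇒ m e Y0 Y0 n ⇒ m e e Y0 n ⇒ m e e e n
  W ⇒ m Y0 n ⇒ m Y0 Y0 n ⇒ m e Y0 n ⇒ m e Y0 Y0 n ⇒ m e e Y0 n ⇒ m e e e n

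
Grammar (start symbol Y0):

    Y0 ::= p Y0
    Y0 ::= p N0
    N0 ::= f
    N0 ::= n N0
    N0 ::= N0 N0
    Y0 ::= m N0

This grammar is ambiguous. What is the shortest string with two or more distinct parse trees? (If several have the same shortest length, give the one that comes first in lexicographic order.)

m f f f

length 2: no string has ≥2 trees
length 3: no string has ≥2 trees
length 4: m f f f has 2 parse trees

Two derivations of m f f f:
  Y0 ⇒ m N0 ⇒ m N0 N0 ⇒ m f N0 ⇒ m f N0 N0 ⇒ m f f N0 ⇒ m f f f
  Y0 ⇒ m N0 ⇒ m N0 N0 ⇒ m N0 N0 N0 ⇒ m f N0 N0 ⇒ m f f N0 ⇒ m f f f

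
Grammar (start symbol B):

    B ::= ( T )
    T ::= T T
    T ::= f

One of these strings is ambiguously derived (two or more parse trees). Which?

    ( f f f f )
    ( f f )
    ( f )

( f f f f )

( f f f f ): 5 trees
( f f ): 1 tree
( f ): 1 tree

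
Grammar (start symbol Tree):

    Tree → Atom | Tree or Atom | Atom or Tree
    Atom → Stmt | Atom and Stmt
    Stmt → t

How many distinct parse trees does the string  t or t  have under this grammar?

2

Parse trees for t or t:
  [Tree [Tree [Atom [Stmt t]]] or [Atom [Stmt t]]]
  [Tree [Atom [Stmt t]] or [Tree [Atom [Stmt t]]]]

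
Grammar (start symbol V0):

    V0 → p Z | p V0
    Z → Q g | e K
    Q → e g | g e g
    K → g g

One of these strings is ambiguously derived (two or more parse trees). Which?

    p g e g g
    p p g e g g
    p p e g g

p g e g g: 1 tree
p p g e g g: 1 tree
p p e g g: 2 trees

p p e g g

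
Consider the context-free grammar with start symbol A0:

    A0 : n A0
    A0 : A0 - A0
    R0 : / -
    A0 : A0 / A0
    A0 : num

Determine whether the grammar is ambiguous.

Witness: n num - num

Derivation 1: A0 ⇒ n A0 ⇒ n A0 - A0 ⇒ n num - A0 ⇒ n num - num
Derivation 2: A0 ⇒ A0 - A0 ⇒ n A0 - A0 ⇒ n num - A0 ⇒ n num - num

Two distinct leftmost derivations for the same string.

Ambiguous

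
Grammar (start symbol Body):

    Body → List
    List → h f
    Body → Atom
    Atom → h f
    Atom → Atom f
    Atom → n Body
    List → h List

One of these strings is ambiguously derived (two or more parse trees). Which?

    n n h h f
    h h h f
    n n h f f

n n h f f

n n h h f: 1 tree
h h h f: 1 tree
n n h f f: 5 trees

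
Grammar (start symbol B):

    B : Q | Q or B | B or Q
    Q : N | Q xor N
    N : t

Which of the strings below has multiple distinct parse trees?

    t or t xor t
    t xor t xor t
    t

t or t xor t: 2 trees
t xor t xor t: 1 tree
t: 1 tree

t or t xor t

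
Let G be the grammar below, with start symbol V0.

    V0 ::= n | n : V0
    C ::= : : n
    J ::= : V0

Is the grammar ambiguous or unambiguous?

Unambiguous

Only V0 is reachable from V0; ignoring the rest: Right-recursive list with a separator: after each atom, whether the separator follows determines the rule. One parse per string.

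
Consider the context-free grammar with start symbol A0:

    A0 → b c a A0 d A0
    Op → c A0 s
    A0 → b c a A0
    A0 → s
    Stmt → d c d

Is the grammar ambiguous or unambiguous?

Ambiguous

Witness: b c a b c a s d s

Derivation 1: A0 ⇒ b c a A0 d A0 ⇒ b c a b c a A0 d A0 ⇒ b c a b c a s d A0 ⇒ b c a b c a s d s
Derivation 2: A0 ⇒ b c a A0 ⇒ b c a b c a A0 d A0 ⇒ b c a b c a s d A0 ⇒ b c a b c a s d s

Two distinct leftmost derivations for the same string.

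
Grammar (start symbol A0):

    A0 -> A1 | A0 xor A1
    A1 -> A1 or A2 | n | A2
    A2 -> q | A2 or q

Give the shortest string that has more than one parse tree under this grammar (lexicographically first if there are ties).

length 1: no string has ≥2 trees
length 3: q or q has 2 parse trees

Two derivations of q or q:
  A0 ⇒ A1 ⇒ A1 or A2 ⇒ A2 or A2 ⇒ q or A2 ⇒ q or q
  A0 ⇒ A1 ⇒ A2 ⇒ A2 or q ⇒ q or q

q or q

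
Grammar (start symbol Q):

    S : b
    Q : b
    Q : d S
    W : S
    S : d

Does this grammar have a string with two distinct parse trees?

Unambiguous

Only Q, S are reachable from Q; ignoring the rest: Each reachable nonterminal has at most one production per leading terminal, and all productions are right-linear; the derivation is determined token-by-token.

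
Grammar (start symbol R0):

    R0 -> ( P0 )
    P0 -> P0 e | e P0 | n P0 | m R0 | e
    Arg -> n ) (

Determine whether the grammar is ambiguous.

Witness: ( e e )

Derivation 1: R0 ⇒ ( P0 ) ⇒ ( P0 e ) ⇒ ( e e )
Derivation 2: R0 ⇒ ( P0 ) ⇒ ( e P0 ) ⇒ ( e e )

Two distinct leftmost derivations for the same string.

Ambiguous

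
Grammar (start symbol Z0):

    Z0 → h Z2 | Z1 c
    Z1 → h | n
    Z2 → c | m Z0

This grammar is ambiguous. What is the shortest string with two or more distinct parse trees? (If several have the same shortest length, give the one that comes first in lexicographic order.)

length 2: h c has 2 parse trees

Two derivations of h c:
  Z0 ⇒ h Z2 ⇒ h c
  Z0 ⇒ Z1 c ⇒ h c

h c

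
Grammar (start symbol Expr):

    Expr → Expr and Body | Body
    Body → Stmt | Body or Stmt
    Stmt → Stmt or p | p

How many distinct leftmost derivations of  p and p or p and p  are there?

Parse trees for p and p or p and p:
  [Expr [Expr [Expr [Body [Stmt p]]] and [Body [Stmt [Stmt p] or p]]] and [Body [Stmt p]]]
  [Expr [Expr [Expr [Body [Stmt p]]] and [Body [Body [Stmt p]] or [Stmt p]]] and [Body [Stmt p]]]

2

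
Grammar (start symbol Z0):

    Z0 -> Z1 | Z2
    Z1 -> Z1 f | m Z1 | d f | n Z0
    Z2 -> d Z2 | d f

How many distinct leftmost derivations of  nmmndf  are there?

Parse trees for nmmndf:
  [Z0 [Z1 n [Z0 [Z1 m [Z1 m [Z1 n [Z0 [Z1 d f]]]]]]]]
  [Z0 [Z1 n [Z0 [Z1 m [Z1 m [Z1 n [Z0 [Z2 d f]]]]]]]]

2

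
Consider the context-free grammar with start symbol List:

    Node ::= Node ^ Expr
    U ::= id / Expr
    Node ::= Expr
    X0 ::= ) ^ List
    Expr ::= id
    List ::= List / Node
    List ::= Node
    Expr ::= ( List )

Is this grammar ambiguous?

(U, X0 are unreachable from List, so their rules don't affect L(List).) This is a standard precedence ladder (List over Node over Expr), with each level left-recursive on its own operator ('/' at List, '^' at Node). That structure is LR(1), hence unambiguous.

Unambiguous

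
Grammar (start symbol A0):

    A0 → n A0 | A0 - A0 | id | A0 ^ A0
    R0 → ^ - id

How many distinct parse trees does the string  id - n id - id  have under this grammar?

Parse trees for id - n id - id:
  [A0 [A0 id] - [A0 n [A0 [A0 id] - [A0 id]]]]
  [A0 [A0 id] - [A0 [A0 n [A0 id]] - [A0 id]]]
  [A0 [A0 [A0 id] - [A0 n [A0 id]]] - [A0 id]]

3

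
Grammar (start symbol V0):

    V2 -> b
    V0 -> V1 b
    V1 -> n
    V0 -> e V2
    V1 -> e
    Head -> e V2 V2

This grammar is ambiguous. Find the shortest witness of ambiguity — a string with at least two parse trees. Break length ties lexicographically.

e b

length 2: e b has 2 parse trees

Two derivations of e b:
  V0 ⇒ V1 b ⇒ e b
  V0 ⇒ e V2 ⇒ e b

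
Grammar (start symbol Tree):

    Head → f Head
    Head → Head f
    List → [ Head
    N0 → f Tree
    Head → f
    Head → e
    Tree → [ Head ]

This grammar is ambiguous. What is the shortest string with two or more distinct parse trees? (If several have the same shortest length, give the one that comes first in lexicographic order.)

length 3: no string has ≥2 trees
length 4: [ f f ] has 2 parse trees

Two derivations of [ f f ]:
  Tree ⇒ [ Head ] ⇒ [ f Head ] ⇒ [ f f ]
  Tree ⇒ [ Head ] ⇒ [ Head f ] ⇒ [ f f ]

[ f f ]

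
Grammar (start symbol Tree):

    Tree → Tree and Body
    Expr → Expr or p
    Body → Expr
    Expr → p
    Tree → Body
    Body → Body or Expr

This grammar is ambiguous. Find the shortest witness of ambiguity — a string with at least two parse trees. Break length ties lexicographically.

p or p

length 1: no string has ≥2 trees
length 3: p or p has 2 parse trees

Two derivations of p or p:
  Tree ⇒ Body ⇒ Expr ⇒ Expr or p ⇒ p or p
  Tree ⇒ Body ⇒ Body or Expr ⇒ Expr or Expr ⇒ p or Expr ⇒ p or p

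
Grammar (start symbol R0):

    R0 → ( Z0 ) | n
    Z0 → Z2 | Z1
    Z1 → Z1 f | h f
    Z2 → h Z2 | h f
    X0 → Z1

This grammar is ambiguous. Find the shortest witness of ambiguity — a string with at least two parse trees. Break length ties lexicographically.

( h f )

length 1: no string has ≥2 trees
length 4: ( h f ) has 2 parse trees

Two derivations of ( h f ):
  R0 ⇒ ( Z0 ) ⇒ ( Z2 ) ⇒ ( h f )
  R0 ⇒ ( Z0 ) ⇒ ( Z1 ) ⇒ ( h f )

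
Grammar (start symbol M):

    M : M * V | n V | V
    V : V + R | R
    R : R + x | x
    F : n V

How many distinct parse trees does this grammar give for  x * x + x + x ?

4

Parse trees for x * x + x + x:
  [M [M [V [R x]]] * [V [V [R x]] + [R [R x] + x]]]
  [M [M [V [R x]]] * [V [V [V [R x]] + [R x]] + [R x]]]
  [M [M [V [R x]]] * [V [V [R [R x] + x]] + [R x]]]
  [M [M [V [R x]]] * [V [R [R [R x] + x] + x]]]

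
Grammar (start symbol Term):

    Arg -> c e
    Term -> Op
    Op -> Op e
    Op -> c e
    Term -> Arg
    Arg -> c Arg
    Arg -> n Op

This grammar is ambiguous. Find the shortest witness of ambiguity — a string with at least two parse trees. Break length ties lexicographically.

length 2: c e has 2 parse trees

Two derivations of c e:
  Term ⇒ Op ⇒ c e
  Term ⇒ Arg ⇒ c e

c e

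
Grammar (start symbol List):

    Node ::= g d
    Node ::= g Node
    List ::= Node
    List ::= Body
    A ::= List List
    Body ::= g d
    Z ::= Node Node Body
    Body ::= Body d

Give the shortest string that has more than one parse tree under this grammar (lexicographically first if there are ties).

g d

length 2: g d has 2 parse trees

Two derivations of g d:
  List ⇒ Node ⇒ g d
  List ⇒ Body ⇒ g d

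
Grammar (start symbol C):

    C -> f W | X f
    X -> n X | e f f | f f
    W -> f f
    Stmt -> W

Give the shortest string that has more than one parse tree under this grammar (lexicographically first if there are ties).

length 3: f f f has 2 parse trees

Two derivations of f f f:
  C ⇒ f W ⇒ f f f
  C ⇒ X f ⇒ f f f

f f f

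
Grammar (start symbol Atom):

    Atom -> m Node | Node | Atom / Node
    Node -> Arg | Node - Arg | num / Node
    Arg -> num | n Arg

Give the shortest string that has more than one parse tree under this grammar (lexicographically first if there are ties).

num / num

length 1: no string has ≥2 trees
length 2: no string has ≥2 trees
length 3: num / num has 2 parse trees

Two derivations of num / num:
  Atom ⇒ Node ⇒ num / Node ⇒ num / Arg ⇒ num / num
  Atom ⇒ Atom / Node ⇒ Node / Node ⇒ Arg / Node ⇒ num / Node ⇒ num / Arg ⇒ num / num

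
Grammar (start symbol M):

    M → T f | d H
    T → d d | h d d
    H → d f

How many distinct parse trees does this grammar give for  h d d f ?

1

Parse trees for h d d f:
  [M [T h d d] f]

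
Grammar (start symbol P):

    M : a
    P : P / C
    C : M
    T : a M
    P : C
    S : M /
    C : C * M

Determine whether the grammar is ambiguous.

(S, T are unreachable from P, so their rules don't affect L(P).) This is a standard precedence ladder (P over C over M), with each level left-recursive on its own operator ('/' at P, '*' at C). That structure is LR(1), hence unambiguous.

Unambiguous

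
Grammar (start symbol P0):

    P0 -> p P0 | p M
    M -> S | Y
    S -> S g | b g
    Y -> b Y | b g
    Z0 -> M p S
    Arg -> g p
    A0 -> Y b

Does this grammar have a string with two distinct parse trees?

Ambiguous

Witness: p b g

Derivation 1: P0 ⇒ p M ⇒ p S ⇒ p b g
Derivation 2: P0 ⇒ p M ⇒ p Y ⇒ p b g

Two distinct leftmost derivations for the same string.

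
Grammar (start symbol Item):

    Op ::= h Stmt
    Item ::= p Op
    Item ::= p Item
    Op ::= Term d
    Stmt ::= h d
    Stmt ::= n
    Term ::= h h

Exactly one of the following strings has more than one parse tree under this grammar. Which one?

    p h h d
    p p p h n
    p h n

p h h d: 2 trees
p p p h n: 1 tree
p h n: 1 tree

p h h d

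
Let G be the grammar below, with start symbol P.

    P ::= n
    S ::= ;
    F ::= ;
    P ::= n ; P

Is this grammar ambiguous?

Unambiguous

Only P is reachable from P; ignoring the rest: Right-recursive list with a separator: after each atom, whether the separator follows determines the rule. One parse per string.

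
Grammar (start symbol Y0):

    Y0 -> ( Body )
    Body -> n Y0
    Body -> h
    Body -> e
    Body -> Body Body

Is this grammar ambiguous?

Ambiguous

Witness: ( e e e )

Derivation 1: Y0 ⇒ ( Body ) ⇒ ( Body Body ) ⇒ ( e Body ) ⇒ ( e Body Body ) ⇒ ( e e Body ) ⇒ ( e e e )
Derivation 2: Y0 ⇒ ( Body ) ⇒ ( Body Body ) ⇒ ( Body Body Body ) ⇒ ( e Body Body ) ⇒ ( e e Body ) ⇒ ( e e e )

Two distinct leftmost derivations for the same string.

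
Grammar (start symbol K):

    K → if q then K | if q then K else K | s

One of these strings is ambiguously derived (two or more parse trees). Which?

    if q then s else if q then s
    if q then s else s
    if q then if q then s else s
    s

if q then if q then s else s

if q then s else if q then s: 1 tree
if q then s else s: 1 tree
if q then if q then s else s: 2 trees
s: 1 tree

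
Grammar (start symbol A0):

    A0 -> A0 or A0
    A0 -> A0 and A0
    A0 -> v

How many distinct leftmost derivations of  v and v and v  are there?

Parse trees for v and v and v:
  [A0 [A0 v] and [A0 [A0 v] and [A0 v]]]
  [A0 [A0 [A0 v] and [A0 v]] and [A0 v]]

2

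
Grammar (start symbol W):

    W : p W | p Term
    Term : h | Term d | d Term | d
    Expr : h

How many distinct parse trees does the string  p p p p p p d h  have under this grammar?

1

Parse trees for p p p p p p d h:
  [W p [W p [W p [W p [W p [W p [Term d [Term h]]]]]]]]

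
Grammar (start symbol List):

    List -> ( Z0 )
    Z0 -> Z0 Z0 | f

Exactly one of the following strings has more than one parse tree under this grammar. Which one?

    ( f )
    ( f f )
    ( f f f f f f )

( f ): 1 tree
( f f ): 1 tree
( f f f f f f ): 42 trees

( f f f f f f )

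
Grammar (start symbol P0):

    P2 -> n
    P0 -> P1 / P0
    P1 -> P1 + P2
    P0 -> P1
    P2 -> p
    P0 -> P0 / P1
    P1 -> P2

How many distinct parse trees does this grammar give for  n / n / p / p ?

Parse trees for n / n / p / p:
  [P0 [P1 [P2 n]] / [P0 [P1 [P2 n]] / [P0 [P1 [P2 p]] / [P0 [P1 [P2 p]]]]]]
  [P0 [P1 [P2 n]] / [P0 [P1 [P2 n]] / [P0 [P0 [P1 [P2 p]]] / [P1 [P2 p]]]]]
  [P0 [P1 [P2 n]] / [P0 [P0 [P1 [P2 n]] / [P0 [P1 [P2 p]]]] / [P1 [P2 p]]]]
  [P0 [P1 [P2 n]] / [P0 [P0 [P0 [P1 [P2 n]]] / [P1 [P2 p]]] / [P1 [P2 p]]]]
  [P0 [P0 [P1 [P2 n]] / [P0 [P1 [P2 n]] / [P0 [P1 [P2 p]]]]] / [P1 [P2 p]]]
  [P0 [P0 [P1 [P2 n]] / [P0 [P0 [P1 [P2 n]]] / [P1 [P2 p]]]] / [P1 [P2 p]]]
  [P0 [P0 [P0 [P1 [P2 n]] / [P0 [P1 [P2 n]]]] / [P1 [P2 p]]] / [P1 [P2 p]]]
  [P0 [P0 [P0 [P0 [P1 [P2 n]]] / [P1 [P2 n]]] / [P1 [P2 p]]] / [P1 [P2 p]]]

8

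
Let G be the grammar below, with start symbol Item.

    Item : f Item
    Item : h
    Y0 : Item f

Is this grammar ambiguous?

(Y0 is unreachable from Item, so its rules don't affect L(Item).) The reachable rules are right-linear with at most one rule per (nonterminal, next-terminal) pair. Each input token forces the next rule, so parsing is deterministic.

Unambiguous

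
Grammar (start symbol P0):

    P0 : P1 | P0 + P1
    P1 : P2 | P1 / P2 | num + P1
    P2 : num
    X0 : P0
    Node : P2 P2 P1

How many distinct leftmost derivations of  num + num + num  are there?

Parse trees for num + num + num:
  [P0 [P1 num + [P1 num + [P1 [P2 num]]]]]
  [P0 [P0 [P1 [P2 num]]] + [P1 num + [P1 [P2 num]]]]
  [P0 [P0 [P1 num + [P1 [P2 num]]]] + [P1 [P2 num]]]
  [P0 [P0 [P0 [P1 [P2 num]]] + [P1 [P2 num]]] + [P1 [P2 num]]]

4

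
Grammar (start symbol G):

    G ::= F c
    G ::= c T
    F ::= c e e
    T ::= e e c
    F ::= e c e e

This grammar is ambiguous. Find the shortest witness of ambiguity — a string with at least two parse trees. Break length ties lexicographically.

c e e c

length 4: c e e c has 2 parse trees

Two derivations of c e e c:
  G ⇒ F c ⇒ c e e c
  G ⇒ c T ⇒ c e e c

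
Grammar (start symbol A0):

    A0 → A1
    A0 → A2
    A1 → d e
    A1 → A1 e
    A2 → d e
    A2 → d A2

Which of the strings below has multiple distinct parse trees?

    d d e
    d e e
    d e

d d e: 1 tree
d e e: 1 tree
d e: 2 trees

d e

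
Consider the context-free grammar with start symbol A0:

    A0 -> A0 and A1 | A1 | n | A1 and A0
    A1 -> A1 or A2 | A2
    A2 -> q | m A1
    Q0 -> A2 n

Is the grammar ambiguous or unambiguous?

Ambiguous

Witness: q and q

Derivation 1: A0 ⇒ A0 and A1 ⇒ A1 and A1 ⇒ A2 and A1 ⇒ q and A1 ⇒ q and A2 ⇒ q and q
Derivation 2: A0 ⇒ A1 and A0 ⇒ A2 and A0 ⇒ q and A0 ⇒ q and A1 ⇒ q and A2 ⇒ q and q

Two distinct leftmost derivations for the same string.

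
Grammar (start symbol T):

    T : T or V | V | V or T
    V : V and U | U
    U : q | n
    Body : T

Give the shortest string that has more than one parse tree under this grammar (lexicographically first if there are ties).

length 1: no string has ≥2 trees
length 3: n or n has 2 parse trees

Two derivations of n or n:
  T ⇒ T or V ⇒ V or V ⇒ U or V ⇒ n or V ⇒ n or U ⇒ n or n
  T ⇒ V or T ⇒ U or T ⇒ n or T ⇒ n or V ⇒ n or U ⇒ n or n

n or n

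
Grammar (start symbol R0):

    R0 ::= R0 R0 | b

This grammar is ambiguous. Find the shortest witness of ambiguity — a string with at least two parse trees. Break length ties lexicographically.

length 1: no string has ≥2 trees
length 2: no string has ≥2 trees
length 3: b b b has 2 parse trees

Two derivations of b b b:
  R0 ⇒ R0 R0 ⇒ R0 R0 R0 ⇒ b R0 R0 ⇒ b b R0 ⇒ b b b
  R0 ⇒ R0 R0 ⇒ b R0 ⇒ b R0 R0 ⇒ b b R0 ⇒ b b b

b b b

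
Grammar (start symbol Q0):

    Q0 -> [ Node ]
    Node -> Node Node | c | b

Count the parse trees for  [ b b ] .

Parse trees for [ b b ]:
  [Q0 [ [Node [Node b] [Node b]] ]]

1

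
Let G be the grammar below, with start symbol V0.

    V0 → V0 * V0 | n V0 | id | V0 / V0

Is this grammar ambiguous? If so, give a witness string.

Witness: n id * id

Derivation 1: V0 ⇒ V0 * V0 ⇒ n V0 * V0 ⇒ n id * V0 ⇒ n id * id
Derivation 2: V0 ⇒ n V0 ⇒ n V0 * V0 ⇒ n id * V0 ⇒ n id * id

Two distinct leftmost derivations for the same string.

Ambiguous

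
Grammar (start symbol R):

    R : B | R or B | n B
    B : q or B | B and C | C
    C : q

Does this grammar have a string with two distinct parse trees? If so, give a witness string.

Ambiguous

Witness: q or q

Derivation 1: R ⇒ B ⇒ q or B ⇒ q or C ⇒ q or q
Derivation 2: R ⇒ R or B ⇒ B or B ⇒ C or B ⇒ q or B ⇒ q or C ⇒ q or q

Two distinct leftmost derivations for the same string.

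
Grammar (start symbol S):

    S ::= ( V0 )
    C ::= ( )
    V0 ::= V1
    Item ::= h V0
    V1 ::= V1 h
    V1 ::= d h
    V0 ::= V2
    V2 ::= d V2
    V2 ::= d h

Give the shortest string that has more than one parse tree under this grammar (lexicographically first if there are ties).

( d h )

length 4: ( d h ) has 2 parse trees

Two derivations of ( d h ):
  S ⇒ ( V0 ) ⇒ ( V1 ) ⇒ ( d h )
  S ⇒ ( V0 ) ⇒ ( V2 ) ⇒ ( d h )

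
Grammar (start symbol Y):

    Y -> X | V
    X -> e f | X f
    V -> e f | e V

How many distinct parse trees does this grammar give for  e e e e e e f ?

Parse trees for e e e e e e f:
  [Y [V e [V e [V e [V e [V e [V e f]]]]]]]

1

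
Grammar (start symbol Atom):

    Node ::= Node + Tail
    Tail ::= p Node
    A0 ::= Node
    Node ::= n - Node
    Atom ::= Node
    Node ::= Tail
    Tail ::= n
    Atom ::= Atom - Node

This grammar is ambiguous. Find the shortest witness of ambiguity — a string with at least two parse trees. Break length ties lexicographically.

n - n

length 1: no string has ≥2 trees
length 2: no string has ≥2 trees
length 3: n - n has 2 parse trees

Two derivations of n - n:
  Atom ⇒ Node ⇒ n - Node ⇒ n - Tail ⇒ n - n
  Atom ⇒ Atom - Node ⇒ Node - Node ⇒ Tail - Node ⇒ n - Node ⇒ n - Tail ⇒ n - n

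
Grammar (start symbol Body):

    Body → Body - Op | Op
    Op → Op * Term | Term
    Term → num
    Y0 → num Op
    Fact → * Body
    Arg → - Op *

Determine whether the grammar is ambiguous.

(Y0, Fact, Arg are unreachable from Body, so their rules don't affect L(Body).) Body → Body - Op | Op  ;  Op → Op * Term | Term  — a left-associative chain with Term at the bottom. Each string factors uniquely by precedence.

Unambiguous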